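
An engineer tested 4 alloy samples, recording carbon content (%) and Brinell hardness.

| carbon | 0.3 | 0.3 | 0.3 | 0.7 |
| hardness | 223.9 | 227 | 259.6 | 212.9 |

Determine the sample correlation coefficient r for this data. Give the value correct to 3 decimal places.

-0.595

n = 4, Σx = 1.6, Σy = 923.4, Σx² = 0.76, Σy² = 214378.78, Σxy = 362.18
nΣxy − ΣxΣy = 1448.72 − 1477.44 = -28.72
nΣx² − (Σx)² = 3.04 − 2.56 = 0.48; nΣy² − (Σy)² = 857515.12 − 852667.56 = 4847.56
r = -28.72 / √(0.48 × 4847.56) = -28.72 / 48.2372 ≈ -0.595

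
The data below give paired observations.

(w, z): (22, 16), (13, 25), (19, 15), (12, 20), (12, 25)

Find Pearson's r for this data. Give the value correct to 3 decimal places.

-0.837

n = 5, Σw = 78, Σz = 101, Σw² = 1302, Σz² = 2131, Σwz = 1502
nΣwz − ΣwΣz = 7510 − 7878 = -368
nΣw² − (Σw)² = 6510 − 6084 = 426; nΣz² − (Σz)² = 10655 − 10201 = 454
r = -368 / √(426 × 454) = -368 / 439.7772 ≈ -0.837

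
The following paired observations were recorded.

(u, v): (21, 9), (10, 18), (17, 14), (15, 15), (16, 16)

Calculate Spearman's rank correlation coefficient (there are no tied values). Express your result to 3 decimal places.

Rank u: 5, 1, 4, 2, 3
Rank v: 1, 5, 2, 3, 4
d = rank(u) − rank(v): 4, -4, 2, -1, -1; Σd² = 38
ρ = 1 − 6Σd² / [n(n²−1)] = 1 − 6×38 / (5×24) = 1 − 228/120 ≈ -0.900

-0.900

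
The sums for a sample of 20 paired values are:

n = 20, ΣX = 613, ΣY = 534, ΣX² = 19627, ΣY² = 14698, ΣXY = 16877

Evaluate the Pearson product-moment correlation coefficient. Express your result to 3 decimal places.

r = (nΣXY − ΣXΣY) / √[(nΣX² − (ΣX)²)(nΣY² − (ΣY)²)]
Numerator: 20×16877 − 613×534 = 10198
Denominator: √[(392540 − 375769)(293960 − 285156)] = √[16771 × 8804] = 12151.2092
r = 10198 / 12151.2092 ≈ 0.839

0.839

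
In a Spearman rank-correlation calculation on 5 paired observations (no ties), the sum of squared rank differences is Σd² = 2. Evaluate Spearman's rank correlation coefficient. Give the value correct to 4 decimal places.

0.9000

ρ = 1 − 6Σd² / [n(n²−1)] = 1 − 6×2 / (5×24)
  = 1 − 12/120 = 1 − 0.10000 ≈ 0.9000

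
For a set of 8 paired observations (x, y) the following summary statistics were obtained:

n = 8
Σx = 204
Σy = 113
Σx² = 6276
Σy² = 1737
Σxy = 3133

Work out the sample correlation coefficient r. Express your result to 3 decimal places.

0.647

r = (nΣxy − ΣxΣy) / √[(nΣx² − (Σx)²)(nΣy² − (Σy)²)]
Numerator: 8×3133 − 204×113 = 2012
Denominator: √[(50208 − 41616)(13896 − 12769)] = √[8592 × 1127] = 3111.7815
r = 2012 / 3111.7815 ≈ 0.647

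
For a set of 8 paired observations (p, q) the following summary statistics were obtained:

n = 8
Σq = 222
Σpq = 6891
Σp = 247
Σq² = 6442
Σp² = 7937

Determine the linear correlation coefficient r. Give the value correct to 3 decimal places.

r = (nΣpq − ΣpΣq) / √[(nΣp² − (Σp)²)(nΣq² − (Σq)²)]
Numerator: 8×6891 − 247×222 = 294
Denominator: √[(63496 − 61009)(51536 − 49284)] = √[2487 × 2252] = 2366.5849
r = 294 / 2366.5849 ≈ 0.124

0.124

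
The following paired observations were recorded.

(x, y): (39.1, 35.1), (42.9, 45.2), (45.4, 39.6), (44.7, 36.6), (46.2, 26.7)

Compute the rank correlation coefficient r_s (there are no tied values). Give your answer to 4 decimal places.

Rank x: 1, 2, 4, 3, 5
Rank y: 2, 5, 4, 3, 1
d = rank(x) − rank(y): -1, -3, 0, 0, 4; Σd² = 26
ρ = 1 − 6Σd² / [n(n²−1)] = 1 − 6×26 / (5×24) = 1 − 156/120 ≈ -0.3000

-0.3000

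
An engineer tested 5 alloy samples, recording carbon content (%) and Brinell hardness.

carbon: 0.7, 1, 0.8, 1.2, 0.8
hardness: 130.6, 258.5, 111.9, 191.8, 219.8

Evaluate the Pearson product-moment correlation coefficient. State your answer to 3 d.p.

n = 5, Σx = 4.5, Σy = 912.6, Σx² = 4.21, Σy² = 181499.5, Σxy = 845.44
nΣxy − ΣxΣy = 4227.2 − 4106.7 = 120.5
nΣx² − (Σx)² = 21.05 − 20.25 = 0.8; nΣy² − (Σy)² = 907497.5 − 832838.76 = 74658.74
r = 120.5 / √(0.8 × 74658.74) = 120.5 / 244.3911 ≈ 0.493

0.493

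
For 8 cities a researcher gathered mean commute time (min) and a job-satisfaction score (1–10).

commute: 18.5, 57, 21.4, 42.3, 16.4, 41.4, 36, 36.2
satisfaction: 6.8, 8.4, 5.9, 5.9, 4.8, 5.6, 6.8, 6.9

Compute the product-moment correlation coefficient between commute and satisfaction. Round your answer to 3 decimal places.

n = 8, Σx = 269.2, Σy = 51.1, Σx² = 10427.86, Σy² = 334.67, Σxy = 1785.57
nΣxy − ΣxΣy = 14284.56 − 13756.12 = 528.44
nΣx² − (Σx)² = 83422.88 − 72468.64 = 10954.24; nΣy² − (Σy)² = 2677.36 − 2611.21 = 66.15
r = 528.44 / √(10954.24 × 66.15) = 528.44 / 851.2479 ≈ 0.621

0.621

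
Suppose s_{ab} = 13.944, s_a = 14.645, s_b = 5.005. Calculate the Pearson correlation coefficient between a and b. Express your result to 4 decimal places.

0.1902

r = Cov(a,b) / (s_a · s_b) = 13.944 / (14.645 × 5.005)
  = 13.944 / 73.2982 ≈ 0.1902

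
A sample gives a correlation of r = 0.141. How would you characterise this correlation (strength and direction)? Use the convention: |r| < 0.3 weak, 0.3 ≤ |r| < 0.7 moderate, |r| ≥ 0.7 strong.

weak positive

r = 0.141 > 0 so the relationship is positive.
|r| = 0.141, which falls in the weak range.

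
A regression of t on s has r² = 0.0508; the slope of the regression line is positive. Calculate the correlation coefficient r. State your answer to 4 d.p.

|r| = √0.0508 = 0.2254
The association is positive, so r = 0.2254.

0.2254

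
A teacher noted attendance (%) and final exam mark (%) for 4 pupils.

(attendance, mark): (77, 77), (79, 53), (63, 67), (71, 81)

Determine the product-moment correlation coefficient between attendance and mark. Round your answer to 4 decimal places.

n = 4, Σx = 290, Σy = 278, Σx² = 21180, Σy² = 19788, Σxy = 20088
nΣxy − ΣxΣy = 80352 − 80620 = -268
nΣx² − (Σx)² = 84720 − 84100 = 620; nΣy² − (Σy)² = 79152 − 77284 = 1868
r = -268 / √(620 × 1868) = -268 / 1076.1784 ≈ -0.2490

-0.2490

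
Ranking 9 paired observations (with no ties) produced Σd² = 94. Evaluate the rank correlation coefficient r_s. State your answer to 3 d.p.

ρ = 1 − 6Σd² / [n(n²−1)] = 1 − 6×94 / (9×80)
  = 1 − 564/720 = 1 − 0.7833 ≈ 0.217

0.217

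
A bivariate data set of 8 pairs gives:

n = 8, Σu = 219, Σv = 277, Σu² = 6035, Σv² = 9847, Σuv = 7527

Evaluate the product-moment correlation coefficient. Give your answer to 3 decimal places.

r = (nΣuv − ΣuΣv) / √[(nΣu² − (Σu)²)(nΣv² − (Σv)²)]
Numerator: 8×7527 − 219×277 = -447
Denominator: √[(48280 − 47961)(78776 − 76729)] = √[319 × 2047] = 808.0798
r = -447 / 808.0798 ≈ -0.553

-0.553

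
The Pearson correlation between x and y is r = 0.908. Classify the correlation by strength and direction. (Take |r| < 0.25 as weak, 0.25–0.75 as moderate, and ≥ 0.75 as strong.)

r = 0.908 > 0 so the relationship is positive.
|r| = 0.908, which falls in the strong range.

strong positive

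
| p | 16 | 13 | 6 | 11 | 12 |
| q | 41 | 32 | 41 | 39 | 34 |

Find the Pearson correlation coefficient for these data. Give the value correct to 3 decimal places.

n = 5, Σp = 58, Σq = 187, Σp² = 726, Σq² = 7063, Σpq = 2155
nΣpq − ΣpΣq = 10775 − 10846 = -71
nΣp² − (Σp)² = 3630 − 3364 = 266; nΣq² − (Σq)² = 35315 − 34969 = 346
r = -71 / √(266 × 346) = -71 / 303.3744 ≈ -0.234

-0.234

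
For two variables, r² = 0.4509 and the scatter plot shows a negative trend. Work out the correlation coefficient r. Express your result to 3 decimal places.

-0.671

|r| = √0.4509 = 0.671
The association is negative, so r = −0.671.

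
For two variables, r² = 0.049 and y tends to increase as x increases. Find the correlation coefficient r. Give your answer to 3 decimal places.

0.221

|r| = √0.049 = 0.221
The association is positive, so r = 0.221.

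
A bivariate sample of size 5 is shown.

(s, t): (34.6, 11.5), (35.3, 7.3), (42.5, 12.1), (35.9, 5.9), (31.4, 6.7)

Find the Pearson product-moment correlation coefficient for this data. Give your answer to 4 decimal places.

n = 5, Σs = 179.7, Σt = 43.5, Σs² = 6524.27, Σt² = 411.65, Σst = 1592.03
nΣst − ΣsΣt = 7960.15 − 7816.95 = 143.2
nΣs² − (Σs)² = 32621.35 − 32292.09 = 329.26; nΣt² − (Σt)² = 2058.25 − 1892.25 = 166
r = 143.2 / √(329.26 × 166) = 143.2 / 233.7887 ≈ 0.6125

0.6125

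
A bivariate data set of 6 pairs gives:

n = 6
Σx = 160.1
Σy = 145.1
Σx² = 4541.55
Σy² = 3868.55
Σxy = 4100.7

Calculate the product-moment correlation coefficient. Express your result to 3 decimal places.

0.735

r = (nΣxy − ΣxΣy) / √[(nΣx² − (Σx)²)(nΣy² − (Σy)²)]
Numerator: 6×4100.7 − 160.1×145.1 = 1373.69
Denominator: √[(27249.3 − 25632.01)(23211.3 − 21054.01)] = √[1617.29 × 2157.29] = 1867.8767
r = 1373.69 / 1867.8767 ≈ 0.735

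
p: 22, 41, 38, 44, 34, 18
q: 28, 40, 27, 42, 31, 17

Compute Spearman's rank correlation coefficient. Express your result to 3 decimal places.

Rank p: 2, 5, 4, 6, 3, 1
Rank q: 3, 5, 2, 6, 4, 1
d = rank(p) − rank(q): -1, 0, 2, 0, -1, 0; Σd² = 6
ρ = 1 − 6Σd² / [n(n²−1)] = 1 − 6×6 / (6×35) = 1 − 36/210 ≈ 0.829

0.829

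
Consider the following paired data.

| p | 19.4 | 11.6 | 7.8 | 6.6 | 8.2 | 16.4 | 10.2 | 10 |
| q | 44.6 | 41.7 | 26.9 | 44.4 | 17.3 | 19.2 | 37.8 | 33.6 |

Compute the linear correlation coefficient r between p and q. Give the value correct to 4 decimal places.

n = 8, Σp = 90.2, Σq = 265.5, Σp² = 1155.56, Σq² = 9648.75, Σpq = 3030.12
nΣpq − ΣpΣq = 24240.96 − 23948.1 = 292.86
nΣp² − (Σp)² = 9244.48 − 8136.04 = 1108.44; nΣq² − (Σq)² = 77190 − 70490.25 = 6699.75
r = 292.86 / √(1108.44 × 6699.75) = 292.86 / 2725.1185 ≈ 0.1075

0.1075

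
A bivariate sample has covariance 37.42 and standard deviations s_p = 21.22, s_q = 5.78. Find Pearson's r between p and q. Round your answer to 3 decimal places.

r = Cov(p,q) / (s_p · s_q) = 37.42 / (21.22 × 5.78)
  = 37.42 / 122.6516 ≈ 0.305

0.305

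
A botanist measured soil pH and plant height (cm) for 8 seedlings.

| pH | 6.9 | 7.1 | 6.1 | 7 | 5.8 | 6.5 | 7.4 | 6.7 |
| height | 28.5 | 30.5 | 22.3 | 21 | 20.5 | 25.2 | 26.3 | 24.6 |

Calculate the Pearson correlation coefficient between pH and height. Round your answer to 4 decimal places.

0.6226

n = 8, Σx = 53.5, Σy = 198.9, Σx² = 359.77, Σy² = 5032.93, Σxy = 1338.37
nΣxy − ΣxΣy = 10706.96 − 10641.15 = 65.81
nΣx² − (Σx)² = 2878.16 − 2862.25 = 15.91; nΣy² − (Σy)² = 40263.44 − 39561.21 = 702.23
r = 65.81 / √(15.91 × 702.23) = 65.81 / 105.6999 ≈ 0.6226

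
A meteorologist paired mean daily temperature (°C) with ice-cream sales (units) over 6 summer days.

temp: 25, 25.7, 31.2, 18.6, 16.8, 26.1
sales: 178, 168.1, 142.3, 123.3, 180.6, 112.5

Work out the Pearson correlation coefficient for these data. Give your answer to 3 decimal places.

-0.196

n = 6, Σx = 143.4, Σy = 904.8, Σx² = 3568.34, Σy² = 140666.4, Σxy = 21473.64
nΣxy − ΣxΣy = 128841.84 − 129748.32 = -906.48
nΣx² − (Σx)² = 21410.04 − 20563.56 = 846.48; nΣy² − (Σy)² = 843998.4 − 818663.04 = 25335.36
r = -906.48 / √(846.48 × 25335.36) = -906.48 / 4630.9692 ≈ -0.196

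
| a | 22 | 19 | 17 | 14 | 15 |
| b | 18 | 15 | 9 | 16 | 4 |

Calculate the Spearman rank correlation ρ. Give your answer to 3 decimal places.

Rank a: 5, 4, 3, 1, 2
Rank b: 5, 3, 2, 4, 1
d = rank(a) − rank(b): 0, 1, 1, -3, 1; Σd² = 12
ρ = 1 − 6Σd² / [n(n²−1)] = 1 − 6×12 / (5×24) = 1 − 72/120 ≈ 0.400

0.400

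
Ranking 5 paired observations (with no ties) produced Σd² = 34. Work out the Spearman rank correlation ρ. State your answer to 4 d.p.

ρ = 1 − 6Σd² / [n(n²−1)] = 1 − 6×34 / (5×24)
  = 1 − 204/120 = 1 − 1.70000 ≈ -0.7000

-0.7000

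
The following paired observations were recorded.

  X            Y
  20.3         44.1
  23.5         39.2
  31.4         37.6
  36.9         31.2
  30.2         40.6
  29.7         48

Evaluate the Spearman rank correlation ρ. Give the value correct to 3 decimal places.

Rank X: 1, 2, 5, 6, 4, 3
Rank Y: 5, 3, 2, 1, 4, 6
d = rank(X) − rank(Y): -4, -1, 3, 5, 0, -3; Σd² = 60
ρ = 1 − 6Σd² / [n(n²−1)] = 1 − 6×60 / (6×35) = 1 − 360/210 ≈ -0.714

-0.714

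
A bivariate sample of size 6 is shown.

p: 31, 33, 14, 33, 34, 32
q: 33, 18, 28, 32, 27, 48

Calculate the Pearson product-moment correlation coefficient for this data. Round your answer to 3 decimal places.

0.085

n = 6, Σp = 177, Σq = 186, Σp² = 5515, Σq² = 6254, Σpq = 5519
nΣpq − ΣpΣq = 33114 − 32922 = 192
nΣp² − (Σp)² = 33090 − 31329 = 1761; nΣq² − (Σq)² = 37524 − 34596 = 2928
r = 192 / √(1761 × 2928) = 192 / 2270.7285 ≈ 0.085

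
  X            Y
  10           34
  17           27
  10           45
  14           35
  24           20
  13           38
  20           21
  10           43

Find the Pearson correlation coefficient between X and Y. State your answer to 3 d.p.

-0.921

n = 8, ΣX = 118, ΣY = 263, ΣX² = 1930, ΣY² = 9269, ΣXY = 3563
nΣXY − ΣXΣY = 28504 − 31034 = -2530
nΣX² − (ΣX)² = 15440 − 13924 = 1516; nΣY² − (ΣY)² = 74152 − 69169 = 4983
r = -2530 / √(1516 × 4983) = -2530 / 2748.4956 ≈ -0.921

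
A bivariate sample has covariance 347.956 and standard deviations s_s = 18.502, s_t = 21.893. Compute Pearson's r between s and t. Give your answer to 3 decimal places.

0.859

r = Cov(s,t) / (s_s · s_t) = 347.956 / (18.502 × 21.893)
  = 347.956 / 405.0643 ≈ 0.859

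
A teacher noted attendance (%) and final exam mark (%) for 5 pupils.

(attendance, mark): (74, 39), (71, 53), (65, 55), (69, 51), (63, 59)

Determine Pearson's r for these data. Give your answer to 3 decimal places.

-0.886

n = 5, Σx = 342, Σy = 257, Σx² = 23472, Σy² = 13437, Σxy = 17460
nΣxy − ΣxΣy = 87300 − 87894 = -594
nΣx² − (Σx)² = 117360 − 116964 = 396; nΣy² − (Σy)² = 67185 − 66049 = 1136
r = -594 / √(396 × 1136) = -594 / 670.7131 ≈ -0.886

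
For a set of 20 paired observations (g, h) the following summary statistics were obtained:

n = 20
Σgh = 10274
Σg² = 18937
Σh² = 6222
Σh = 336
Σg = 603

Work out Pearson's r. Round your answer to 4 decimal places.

r = (nΣgh − ΣgΣh) / √[(nΣg² − (Σg)²)(nΣh² − (Σh)²)]
Numerator: 20×10274 − 603×336 = 2872
Denominator: √[(378740 − 363609)(124440 − 112896)] = √[15131 × 11544] = 13216.3635
r = 2872 / 13216.3635 ≈ 0.2173

0.2173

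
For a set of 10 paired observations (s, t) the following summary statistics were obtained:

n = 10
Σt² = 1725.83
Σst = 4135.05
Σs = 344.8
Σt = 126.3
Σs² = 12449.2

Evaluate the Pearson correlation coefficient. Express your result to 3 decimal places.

-0.812

r = (nΣst − ΣsΣt) / √[(nΣs² − (Σs)²)(nΣt² − (Σt)²)]
Numerator: 10×4135.05 − 344.8×126.3 = -2197.74
Denominator: √[(124492 − 118887.04)(17258.3 − 15951.69)] = √[5604.96 × 1306.61] = 2706.1960
r = -2197.74 / 2706.1960 ≈ -0.812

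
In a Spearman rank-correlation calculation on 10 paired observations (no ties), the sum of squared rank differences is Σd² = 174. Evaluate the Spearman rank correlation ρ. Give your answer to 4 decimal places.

-0.0545

ρ = 1 − 6Σd² / [n(n²−1)] = 1 − 6×174 / (10×99)
  = 1 − 1044/990 = 1 − 1.05455 ≈ -0.0545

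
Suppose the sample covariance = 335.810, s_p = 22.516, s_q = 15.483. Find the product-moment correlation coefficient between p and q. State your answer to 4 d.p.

r = Cov(p,q) / (s_p · s_q) = 335.810 / (22.516 × 15.483)
  = 335.810 / 348.6152 ≈ 0.9633

0.9633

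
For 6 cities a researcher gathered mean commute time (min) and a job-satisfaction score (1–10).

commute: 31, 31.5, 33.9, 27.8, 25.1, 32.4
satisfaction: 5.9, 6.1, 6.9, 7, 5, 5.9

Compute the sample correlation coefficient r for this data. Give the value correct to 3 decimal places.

0.483

n = 6, Σx = 181.7, Σy = 36.8, Σx² = 5555.07, Σy² = 228.44, Σxy = 1120.22
nΣxy − ΣxΣy = 6721.32 − 6686.56 = 34.76
nΣx² − (Σx)² = 33330.42 − 33014.89 = 315.53; nΣy² − (Σy)² = 1370.64 − 1354.24 = 16.4
r = 34.76 / √(315.53 × 16.4) = 34.76 / 71.9353 ≈ 0.483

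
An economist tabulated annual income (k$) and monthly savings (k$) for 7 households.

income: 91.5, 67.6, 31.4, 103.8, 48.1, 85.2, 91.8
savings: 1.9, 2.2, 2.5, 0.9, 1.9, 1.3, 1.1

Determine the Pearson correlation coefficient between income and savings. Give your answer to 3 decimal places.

n = 7, Σx = 519.4, Σy = 11.8, Σx² = 42702.3, Σy² = 22.02, Σxy = 797.62
nΣxy − ΣxΣy = 5583.34 − 6128.92 = -545.58
nΣx² − (Σx)² = 298916.1 − 269776.36 = 29139.74; nΣy² − (Σy)² = 154.14 − 139.24 = 14.9
r = -545.58 / √(29139.74 × 14.9) = -545.58 / 658.9250 ≈ -0.828

-0.828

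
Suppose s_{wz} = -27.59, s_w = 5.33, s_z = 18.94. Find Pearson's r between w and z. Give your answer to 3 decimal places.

r = Cov(w,z) / (s_w · s_z) = -27.59 / (5.33 × 18.94)
  = -27.59 / 100.9502 ≈ -0.273

-0.273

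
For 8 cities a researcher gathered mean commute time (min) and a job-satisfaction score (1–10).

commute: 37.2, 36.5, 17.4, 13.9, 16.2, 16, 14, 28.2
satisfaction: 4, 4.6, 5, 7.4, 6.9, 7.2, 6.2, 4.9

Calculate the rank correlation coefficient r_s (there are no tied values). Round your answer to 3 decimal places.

-0.929

Rank commute: 8, 7, 5, 1, 4, 3, 2, 6
Rank satisfaction: 1, 2, 4, 8, 6, 7, 5, 3
d = rank(commute) − rank(satisfaction): 7, 5, 1, -7, -2, -4, -3, 3; Σd² = 162
ρ = 1 − 6Σd² / [n(n²−1)] = 1 − 6×162 / (8×63) = 1 − 972/504 ≈ -0.929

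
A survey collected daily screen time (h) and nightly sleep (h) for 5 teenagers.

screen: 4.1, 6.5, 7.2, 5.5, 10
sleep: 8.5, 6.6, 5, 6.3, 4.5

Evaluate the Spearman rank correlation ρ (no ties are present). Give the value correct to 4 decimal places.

Rank screen: 1, 3, 4, 2, 5
Rank sleep: 5, 4, 2, 3, 1
d = rank(screen) − rank(sleep): -4, -1, 2, -1, 4; Σd² = 38
ρ = 1 − 6Σd² / [n(n²−1)] = 1 − 6×38 / (5×24) = 1 − 228/120 ≈ -0.9000

-0.9000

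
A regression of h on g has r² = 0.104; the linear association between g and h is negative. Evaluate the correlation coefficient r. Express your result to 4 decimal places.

-0.3225

|r| = √0.104 = 0.3225
The association is negative, so r = −0.3225.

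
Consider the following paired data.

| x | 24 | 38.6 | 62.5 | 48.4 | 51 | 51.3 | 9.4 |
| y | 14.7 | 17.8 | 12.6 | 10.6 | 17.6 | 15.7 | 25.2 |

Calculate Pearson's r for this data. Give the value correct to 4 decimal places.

-0.7215

n = 7, Σx = 285.2, Σy = 114.2, Σx² = 13635.82, Σy² = 1995.34, Σxy = 4280.31
nΣxy − ΣxΣy = 29962.17 − 32569.84 = -2607.67
nΣx² − (Σx)² = 95450.74 − 81339.04 = 14111.7; nΣy² − (Σy)² = 13967.38 − 13041.64 = 925.74
r = -2607.67 / √(14111.7 × 925.74) = -2607.67 / 3614.3831 ≈ -0.7215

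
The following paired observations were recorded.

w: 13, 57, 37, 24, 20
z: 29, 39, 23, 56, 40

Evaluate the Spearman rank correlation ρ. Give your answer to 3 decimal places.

-0.100

Rank w: 1, 5, 4, 3, 2
Rank z: 2, 3, 1, 5, 4
d = rank(w) − rank(z): -1, 2, 3, -2, -2; Σd² = 22
ρ = 1 − 6Σd² / [n(n²−1)] = 1 − 6×22 / (5×24) = 1 − 132/120 ≈ -0.100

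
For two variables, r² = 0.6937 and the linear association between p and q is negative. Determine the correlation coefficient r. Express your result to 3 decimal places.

-0.833

|r| = √0.6937 = 0.833
The association is negative, so r = −0.833.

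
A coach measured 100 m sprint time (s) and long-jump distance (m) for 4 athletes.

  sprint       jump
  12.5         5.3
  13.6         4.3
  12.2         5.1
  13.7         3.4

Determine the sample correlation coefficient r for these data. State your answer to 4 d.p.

n = 4, Σx = 52, Σy = 18.1, Σx² = 677.74, Σy² = 84.15, Σxy = 233.53
nΣxy − ΣxΣy = 934.12 − 941.2 = -7.08
nΣx² − (Σx)² = 2710.96 − 2704 = 6.96; nΣy² − (Σy)² = 336.6 − 327.61 = 8.99
r = -7.08 / √(6.96 × 8.99) = -7.08 / 7.9101 ≈ -0.8951

-0.8951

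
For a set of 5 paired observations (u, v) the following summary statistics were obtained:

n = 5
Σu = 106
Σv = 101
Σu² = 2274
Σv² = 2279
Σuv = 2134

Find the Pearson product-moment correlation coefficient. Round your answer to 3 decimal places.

r = (nΣuv − ΣuΣv) / √[(nΣu² − (Σu)²)(nΣv² − (Σv)²)]
Numerator: 5×2134 − 106×101 = -36
Denominator: √[(11370 − 11236)(11395 − 10201)] = √[134 × 1194] = 399.9950
r = -36 / 399.9950 ≈ -0.090

-0.090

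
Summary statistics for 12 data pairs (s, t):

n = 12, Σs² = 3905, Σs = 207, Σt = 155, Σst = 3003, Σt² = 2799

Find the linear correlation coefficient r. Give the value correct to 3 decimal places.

0.638

r = (nΣst − ΣsΣt) / √[(nΣs² − (Σs)²)(nΣt² − (Σt)²)]
Numerator: 12×3003 − 207×155 = 3951
Denominator: √[(46860 − 42849)(33588 − 24025)] = √[4011 × 9563] = 6193.3184
r = 3951 / 6193.3184 ≈ 0.638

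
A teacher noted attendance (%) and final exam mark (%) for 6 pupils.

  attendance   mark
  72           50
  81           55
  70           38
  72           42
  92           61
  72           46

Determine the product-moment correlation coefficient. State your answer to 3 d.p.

0.899

n = 6, Σx = 459, Σy = 292, Σx² = 35477, Σy² = 14570, Σxy = 22663
nΣxy − ΣxΣy = 135978 − 134028 = 1950
nΣx² − (Σx)² = 212862 − 210681 = 2181; nΣy² − (Σy)² = 87420 − 85264 = 2156
r = 1950 / √(2181 × 2156) = 1950 / 2168.4640 ≈ 0.899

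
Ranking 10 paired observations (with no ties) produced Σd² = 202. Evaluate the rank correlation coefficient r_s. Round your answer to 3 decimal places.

-0.224

ρ = 1 − 6Σd² / [n(n²−1)] = 1 − 6×202 / (10×99)
  = 1 − 1212/990 = 1 − 1.2242 ≈ -0.224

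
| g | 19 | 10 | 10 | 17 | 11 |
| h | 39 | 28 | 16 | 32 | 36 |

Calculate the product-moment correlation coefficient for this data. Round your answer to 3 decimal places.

0.637

n = 5, Σg = 67, Σh = 151, Σg² = 971, Σh² = 4881, Σgh = 2121
nΣgh − ΣgΣh = 10605 − 10117 = 488
nΣg² − (Σg)² = 4855 − 4489 = 366; nΣh² − (Σh)² = 24405 − 22801 = 1604
r = 488 / √(366 × 1604) = 488 / 766.2010 ≈ 0.637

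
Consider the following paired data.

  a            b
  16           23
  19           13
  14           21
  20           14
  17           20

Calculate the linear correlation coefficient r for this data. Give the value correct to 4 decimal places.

n = 5, Σa = 86, Σb = 91, Σa² = 1502, Σb² = 1735, Σab = 1529
nΣab − ΣaΣb = 7645 − 7826 = -181
nΣa² − (Σa)² = 7510 − 7396 = 114; nΣb² − (Σb)² = 8675 − 8281 = 394
r = -181 / √(114 × 394) = -181 / 211.9340 ≈ -0.8540

-0.8540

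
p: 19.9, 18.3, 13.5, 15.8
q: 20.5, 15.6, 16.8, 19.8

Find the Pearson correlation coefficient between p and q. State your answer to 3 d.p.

0.316

n = 4, Σp = 67.5, Σq = 72.7, Σp² = 1162.79, Σq² = 1337.89, Σpq = 1233.07
nΣpq − ΣpΣq = 4932.28 − 4907.25 = 25.03
nΣp² − (Σp)² = 4651.16 − 4556.25 = 94.91; nΣq² − (Σq)² = 5351.56 − 5285.29 = 66.27
r = 25.03 / √(94.91 × 66.27) = 25.03 / 79.3075 ≈ 0.316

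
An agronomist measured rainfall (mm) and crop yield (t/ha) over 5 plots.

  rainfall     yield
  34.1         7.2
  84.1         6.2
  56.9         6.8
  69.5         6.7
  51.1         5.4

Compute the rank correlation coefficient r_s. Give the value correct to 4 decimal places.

-0.4000

Rank rainfall: 1, 5, 3, 4, 2
Rank yield: 5, 2, 4, 3, 1
d = rank(rainfall) − rank(yield): -4, 3, -1, 1, 1; Σd² = 28
ρ = 1 − 6Σd² / [n(n²−1)] = 1 − 6×28 / (5×24) = 1 − 168/120 ≈ -0.4000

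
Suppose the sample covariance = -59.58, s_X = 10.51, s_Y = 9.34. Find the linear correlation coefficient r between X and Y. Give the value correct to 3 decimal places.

r = Cov(X,Y) / (s_X · s_Y) = -59.58 / (10.51 × 9.34)
  = -59.58 / 98.1634 ≈ -0.607

-0.607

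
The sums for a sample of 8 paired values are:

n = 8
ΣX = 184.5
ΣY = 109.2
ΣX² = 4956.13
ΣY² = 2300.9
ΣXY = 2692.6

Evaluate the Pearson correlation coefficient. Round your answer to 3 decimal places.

0.231

r = (nΣXY − ΣXΣY) / √[(nΣX² − (ΣX)²)(nΣY² − (ΣY)²)]
Numerator: 8×2692.6 − 184.5×109.2 = 1393.4
Denominator: √[(39649.04 − 34040.25)(18407.2 − 11924.64)] = √[5608.79 × 6482.56] = 6029.8688
r = 1393.4 / 6029.8688 ≈ 0.231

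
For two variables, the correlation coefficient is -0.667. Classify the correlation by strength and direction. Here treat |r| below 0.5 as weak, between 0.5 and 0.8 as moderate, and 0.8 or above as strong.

r = -0.667 < 0 so the relationship is negative.
|r| = 0.667, which falls in the moderate range.

moderate negative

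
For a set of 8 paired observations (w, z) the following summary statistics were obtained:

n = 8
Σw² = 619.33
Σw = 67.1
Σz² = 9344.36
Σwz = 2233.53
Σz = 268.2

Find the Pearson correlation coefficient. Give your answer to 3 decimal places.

-0.113

r = (nΣwz − ΣwΣz) / √[(nΣw² − (Σw)²)(nΣz² − (Σz)²)]
Numerator: 8×2233.53 − 67.1×268.2 = -127.98
Denominator: √[(4954.64 − 4502.41)(74754.88 − 71931.24)] = √[452.23 × 2823.64] = 1130.0154
r = -127.98 / 1130.0154 ≈ -0.113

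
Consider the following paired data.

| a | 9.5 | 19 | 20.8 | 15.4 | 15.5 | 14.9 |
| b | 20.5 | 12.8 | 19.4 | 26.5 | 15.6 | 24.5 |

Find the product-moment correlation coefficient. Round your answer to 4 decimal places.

n = 6, Σa = 95.1, Σb = 119.3, Σa² = 1583.31, Σb² = 2506.31, Σab = 1856.42
nΣab − ΣaΣb = 11138.52 − 11345.43 = -206.91
nΣa² − (Σa)² = 9499.86 − 9044.01 = 455.85; nΣb² − (Σb)² = 15037.86 − 14232.49 = 805.37
r = -206.91 / √(455.85 × 805.37) = -206.91 / 605.9108 ≈ -0.3415

-0.3415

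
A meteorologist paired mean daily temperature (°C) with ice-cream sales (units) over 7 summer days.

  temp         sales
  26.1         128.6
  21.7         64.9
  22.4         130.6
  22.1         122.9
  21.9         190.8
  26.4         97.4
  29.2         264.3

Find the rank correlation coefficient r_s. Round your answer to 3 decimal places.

0.393

Rank temp: 5, 1, 4, 3, 2, 6, 7
Rank sales: 4, 1, 5, 3, 6, 2, 7
d = rank(temp) − rank(sales): 1, 0, -1, 0, -4, 4, 0; Σd² = 34
ρ = 1 − 6Σd² / [n(n²−1)] = 1 − 6×34 / (7×48) = 1 − 204/336 ≈ 0.393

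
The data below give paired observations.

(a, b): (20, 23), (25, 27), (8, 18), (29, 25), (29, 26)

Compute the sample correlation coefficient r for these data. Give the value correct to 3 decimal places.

n = 5, Σa = 111, Σb = 119, Σa² = 2771, Σb² = 2883, Σab = 2758
nΣab − ΣaΣb = 13790 − 13209 = 581
nΣa² − (Σa)² = 13855 − 12321 = 1534; nΣb² − (Σb)² = 14415 − 14161 = 254
r = 581 / √(1534 × 254) = 581 / 624.2083 ≈ 0.931

0.931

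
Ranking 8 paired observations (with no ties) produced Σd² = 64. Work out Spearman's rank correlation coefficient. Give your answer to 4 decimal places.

ρ = 1 − 6Σd² / [n(n²−1)] = 1 − 6×64 / (8×63)
  = 1 − 384/504 = 1 − 0.76190 ≈ 0.2381

0.2381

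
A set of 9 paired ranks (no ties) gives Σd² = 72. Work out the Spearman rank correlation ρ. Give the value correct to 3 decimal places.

ρ = 1 − 6Σd² / [n(n²−1)] = 1 − 6×72 / (9×80)
  = 1 − 432/720 = 1 − 0.6000 ≈ 0.400

0.400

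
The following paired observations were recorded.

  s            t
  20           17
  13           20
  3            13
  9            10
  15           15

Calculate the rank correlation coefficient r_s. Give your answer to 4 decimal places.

Rank s: 5, 3, 1, 2, 4
Rank t: 4, 5, 2, 1, 3
d = rank(s) − rank(t): 1, -2, -1, 1, 1; Σd² = 8
ρ = 1 − 6Σd² / [n(n²−1)] = 1 − 6×8 / (5×24) = 1 − 48/120 ≈ 0.6000

0.6000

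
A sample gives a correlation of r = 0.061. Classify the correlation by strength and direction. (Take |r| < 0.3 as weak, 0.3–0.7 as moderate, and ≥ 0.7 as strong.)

r = 0.061 > 0 so the relationship is positive.
|r| = 0.061, which falls in the weak range.

weak positive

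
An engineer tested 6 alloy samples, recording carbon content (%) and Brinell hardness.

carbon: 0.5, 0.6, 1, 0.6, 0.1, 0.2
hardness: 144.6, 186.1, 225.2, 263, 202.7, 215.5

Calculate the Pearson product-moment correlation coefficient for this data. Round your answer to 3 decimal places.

0.184

n = 6, Σx = 3, Σy = 1237.1, Σx² = 2.02, Σy² = 262953.95, Σxy = 630.33
nΣxy − ΣxΣy = 3781.98 − 3711.3 = 70.68
nΣx² − (Σx)² = 12.12 − 9 = 3.12; nΣy² − (Σy)² = 1577723.7 − 1530416.41 = 47307.29
r = 70.68 / √(3.12 × 47307.29) = 70.68 / 384.1858 ≈ 0.184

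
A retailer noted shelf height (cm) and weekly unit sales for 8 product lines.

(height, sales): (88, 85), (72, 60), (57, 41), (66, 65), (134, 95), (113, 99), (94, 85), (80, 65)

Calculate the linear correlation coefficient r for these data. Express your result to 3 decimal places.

n = 8, Σx = 704, Σy = 595, Σx² = 66494, Σy² = 47007, Σxy = 55534
nΣxy − ΣxΣy = 444272 − 418880 = 25392
nΣx² − (Σx)² = 531952 − 495616 = 36336; nΣy² − (Σy)² = 376056 − 354025 = 22031
r = 25392 / √(36336 × 22031) = 25392 / 28293.4341 ≈ 0.897

0.897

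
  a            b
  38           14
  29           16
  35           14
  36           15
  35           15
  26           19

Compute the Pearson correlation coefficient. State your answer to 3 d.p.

n = 6, Σa = 199, Σb = 93, Σa² = 6707, Σb² = 1459, Σab = 3045
nΣab − ΣaΣb = 18270 − 18507 = -237
nΣa² − (Σa)² = 40242 − 39601 = 641; nΣb² − (Σb)² = 8754 − 8649 = 105
r = -237 / √(641 × 105) = -237 / 259.4321 ≈ -0.914

-0.914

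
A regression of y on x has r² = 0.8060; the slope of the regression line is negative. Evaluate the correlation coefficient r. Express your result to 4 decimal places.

-0.8978

|r| = √0.8060 = 0.8978
The association is negative, so r = −0.8978.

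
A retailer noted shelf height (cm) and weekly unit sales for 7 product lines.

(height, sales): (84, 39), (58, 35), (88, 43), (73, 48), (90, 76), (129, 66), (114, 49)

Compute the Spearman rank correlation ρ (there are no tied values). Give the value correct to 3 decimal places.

Rank height: 3, 1, 4, 2, 5, 7, 6
Rank sales: 2, 1, 3, 4, 7, 6, 5
d = rank(height) − rank(sales): 1, 0, 1, -2, -2, 1, 1; Σd² = 12
ρ = 1 − 6Σd² / [n(n²−1)] = 1 − 6×12 / (7×48) = 1 − 72/336 ≈ 0.786

0.786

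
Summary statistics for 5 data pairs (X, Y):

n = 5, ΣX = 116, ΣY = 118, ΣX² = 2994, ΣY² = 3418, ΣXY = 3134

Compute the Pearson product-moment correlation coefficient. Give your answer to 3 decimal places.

r = (nΣXY − ΣXΣY) / √[(nΣX² − (ΣX)²)(nΣY² − (ΣY)²)]
Numerator: 5×3134 − 116×118 = 1982
Denominator: √[(14970 − 13456)(17090 − 13924)] = √[1514 × 3166] = 2189.3661
r = 1982 / 2189.3661 ≈ 0.905

0.905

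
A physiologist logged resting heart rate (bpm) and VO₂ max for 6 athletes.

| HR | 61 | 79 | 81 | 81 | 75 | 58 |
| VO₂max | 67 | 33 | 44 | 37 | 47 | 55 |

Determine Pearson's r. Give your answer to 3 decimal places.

n = 6, Σx = 435, Σy = 283, Σx² = 32073, Σy² = 14117, Σxy = 19970
nΣxy − ΣxΣy = 119820 − 123105 = -3285
nΣx² − (Σx)² = 192438 − 189225 = 3213; nΣy² − (Σy)² = 84702 − 80089 = 4613
r = -3285 / √(3213 × 4613) = -3285 / 3849.8791 ≈ -0.853

-0.853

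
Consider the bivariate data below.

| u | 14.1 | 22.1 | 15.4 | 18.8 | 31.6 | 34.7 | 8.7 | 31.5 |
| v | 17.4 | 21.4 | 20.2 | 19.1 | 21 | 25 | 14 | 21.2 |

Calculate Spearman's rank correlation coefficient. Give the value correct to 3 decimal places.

0.881

Rank u: 2, 5, 3, 4, 7, 8, 1, 6
Rank v: 2, 7, 4, 3, 5, 8, 1, 6
d = rank(u) − rank(v): 0, -2, -1, 1, 2, 0, 0, 0; Σd² = 10
ρ = 1 − 6Σd² / [n(n²−1)] = 1 − 6×10 / (8×63) = 1 − 60/504 ≈ 0.881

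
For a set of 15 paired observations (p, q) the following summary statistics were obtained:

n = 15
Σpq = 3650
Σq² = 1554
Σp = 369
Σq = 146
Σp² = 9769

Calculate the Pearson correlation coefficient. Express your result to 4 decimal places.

r = (nΣpq − ΣpΣq) / √[(nΣp² − (Σp)²)(nΣq² − (Σq)²)]
Numerator: 15×3650 − 369×146 = 876
Denominator: √[(146535 − 136161)(23310 − 21316)] = √[10374 × 1994] = 4548.1596
r = 876 / 4548.1596 ≈ 0.1926

0.1926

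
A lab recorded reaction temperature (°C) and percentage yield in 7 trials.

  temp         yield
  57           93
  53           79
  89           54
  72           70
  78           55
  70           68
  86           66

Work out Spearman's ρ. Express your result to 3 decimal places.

-0.893

Rank temp: 2, 1, 7, 4, 5, 3, 6
Rank yield: 7, 6, 1, 5, 2, 4, 3
d = rank(temp) − rank(yield): -5, -5, 6, -1, 3, -1, 3; Σd² = 106
ρ = 1 − 6Σd² / [n(n²−1)] = 1 − 6×106 / (7×48) = 1 − 636/336 ≈ -0.893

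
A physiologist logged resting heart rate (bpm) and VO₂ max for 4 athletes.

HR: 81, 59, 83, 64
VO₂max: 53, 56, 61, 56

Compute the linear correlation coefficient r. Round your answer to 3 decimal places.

0.238

n = 4, Σx = 287, Σy = 226, Σx² = 21027, Σy² = 12802, Σxy = 16244
nΣxy − ΣxΣy = 64976 − 64862 = 114
nΣx² − (Σx)² = 84108 − 82369 = 1739; nΣy² − (Σy)² = 51208 − 51076 = 132
r = 114 / √(1739 × 132) = 114 / 479.1117 ≈ 0.238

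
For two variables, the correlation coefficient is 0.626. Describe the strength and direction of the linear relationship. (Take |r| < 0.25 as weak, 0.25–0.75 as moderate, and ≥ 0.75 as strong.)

moderate positive

r = 0.626 > 0 so the relationship is positive.
|r| = 0.626, which falls in the moderate range.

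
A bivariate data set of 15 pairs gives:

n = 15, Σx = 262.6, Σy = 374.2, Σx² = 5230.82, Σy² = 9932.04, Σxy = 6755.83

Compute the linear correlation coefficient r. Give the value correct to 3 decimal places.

0.333

r = (nΣxy − ΣxΣy) / √[(nΣx² − (Σx)²)(nΣy² − (Σy)²)]
Numerator: 15×6755.83 − 262.6×374.2 = 3072.53
Denominator: √[(78462.3 − 68958.76)(148980.6 − 140025.64)] = √[9503.54 × 8954.96] = 9225.1732
r = 3072.53 / 9225.1732 ≈ 0.333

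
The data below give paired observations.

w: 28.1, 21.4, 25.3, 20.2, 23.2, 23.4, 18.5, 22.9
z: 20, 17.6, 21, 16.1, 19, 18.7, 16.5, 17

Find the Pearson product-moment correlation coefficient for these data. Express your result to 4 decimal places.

0.8474

n = 8, Σw = 183, Σz = 145.9, Σw² = 4248.16, Σz² = 2681.91, Σwz = 3368.09
nΣwz − ΣwΣz = 26944.72 − 26699.7 = 245.02
nΣw² − (Σw)² = 33985.28 − 33489 = 496.28; nΣz² − (Σz)² = 21455.28 − 21286.81 = 168.47
r = 245.02 / √(496.28 × 168.47) = 245.02 / 289.1510 ≈ 0.8474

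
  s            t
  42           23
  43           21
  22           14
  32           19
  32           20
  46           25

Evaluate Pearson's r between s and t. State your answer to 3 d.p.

n = 6, Σs = 217, Σt = 122, Σs² = 8261, Σt² = 2552, Σst = 4575
nΣst − ΣsΣt = 27450 − 26474 = 976
nΣs² − (Σs)² = 49566 − 47089 = 2477; nΣt² − (Σt)² = 15312 − 14884 = 428
r = 976 / √(2477 × 428) = 976 / 1029.6388 ≈ 0.948

0.948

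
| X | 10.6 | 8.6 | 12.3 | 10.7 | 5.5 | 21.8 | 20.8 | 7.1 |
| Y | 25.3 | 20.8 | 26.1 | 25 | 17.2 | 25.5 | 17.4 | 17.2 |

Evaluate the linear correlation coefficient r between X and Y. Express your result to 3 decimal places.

0.264

n = 8, ΣX = 97.4, ΣY = 174.5, ΣX² = 1440.64, ΣY² = 3923.63, ΣXY = 2170.13
nΣXY − ΣXΣY = 17361.04 − 16996.3 = 364.74
nΣX² − (ΣX)² = 11525.12 − 9486.76 = 2038.36; nΣY² − (ΣY)² = 31389.04 − 30450.25 = 938.79
r = 364.74 / √(2038.36 × 938.79) = 364.74 / 1383.3264 ≈ 0.264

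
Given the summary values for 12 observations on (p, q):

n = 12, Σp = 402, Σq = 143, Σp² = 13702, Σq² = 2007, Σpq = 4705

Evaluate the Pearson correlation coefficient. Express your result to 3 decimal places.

r = (nΣpq − ΣpΣq) / √[(nΣp² − (Σp)²)(nΣq² − (Σq)²)]
Numerator: 12×4705 − 402×143 = -1026
Denominator: √[(164424 − 161604)(24084 − 20449)] = √[2820 × 3635] = 3201.6714
r = -1026 / 3201.6714 ≈ -0.320

-0.320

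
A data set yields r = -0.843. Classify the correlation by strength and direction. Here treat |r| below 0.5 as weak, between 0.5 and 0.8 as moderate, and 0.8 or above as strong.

strong negative

r = -0.843 < 0 so the relationship is negative.
|r| = 0.843, which falls in the strong range.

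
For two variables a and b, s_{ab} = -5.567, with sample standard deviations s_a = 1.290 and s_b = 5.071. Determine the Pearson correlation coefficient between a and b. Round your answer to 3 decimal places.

r = Cov(a,b) / (s_a · s_b) = -5.567 / (1.290 × 5.071)
  = -5.567 / 6.5416 ≈ -0.851

-0.851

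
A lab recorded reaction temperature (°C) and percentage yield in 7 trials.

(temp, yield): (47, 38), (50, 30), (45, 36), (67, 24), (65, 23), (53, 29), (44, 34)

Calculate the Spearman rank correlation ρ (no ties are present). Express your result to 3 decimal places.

-0.821

Rank temp: 3, 4, 2, 7, 6, 5, 1
Rank yield: 7, 4, 6, 2, 1, 3, 5
d = rank(temp) − rank(yield): -4, 0, -4, 5, 5, 2, -4; Σd² = 102
ρ = 1 − 6Σd² / [n(n²−1)] = 1 − 6×102 / (7×48) = 1 − 612/336 ≈ -0.821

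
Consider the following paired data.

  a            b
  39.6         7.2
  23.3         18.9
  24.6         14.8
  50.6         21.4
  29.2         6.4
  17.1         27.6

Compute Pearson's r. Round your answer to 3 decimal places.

n = 6, Σa = 184.4, Σb = 96.3, Σa² = 6421.62, Σb² = 1888.77, Σab = 2831.25
nΣab − ΣaΣb = 16987.5 − 17757.72 = -770.22
nΣa² − (Σa)² = 38529.72 − 34003.36 = 4526.36; nΣb² − (Σb)² = 11332.62 − 9273.69 = 2058.93
r = -770.22 / √(4526.36 × 2058.93) = -770.22 / 3052.7788 ≈ -0.252

-0.252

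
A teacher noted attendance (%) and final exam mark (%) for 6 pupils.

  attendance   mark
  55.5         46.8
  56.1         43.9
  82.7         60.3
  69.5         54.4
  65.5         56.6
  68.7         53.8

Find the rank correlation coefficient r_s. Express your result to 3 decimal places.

0.771

Rank attendance: 1, 2, 6, 5, 3, 4
Rank mark: 2, 1, 6, 4, 5, 3
d = rank(attendance) − rank(mark): -1, 1, 0, 1, -2, 1; Σd² = 8
ρ = 1 − 6Σd² / [n(n²−1)] = 1 − 6×8 / (6×35) = 1 − 48/210 ≈ 0.771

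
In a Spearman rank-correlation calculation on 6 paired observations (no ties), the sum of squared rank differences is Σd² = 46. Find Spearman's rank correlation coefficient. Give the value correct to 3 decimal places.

ρ = 1 − 6Σd² / [n(n²−1)] = 1 − 6×46 / (6×35)
  = 1 − 276/210 = 1 − 1.3143 ≈ -0.314

-0.314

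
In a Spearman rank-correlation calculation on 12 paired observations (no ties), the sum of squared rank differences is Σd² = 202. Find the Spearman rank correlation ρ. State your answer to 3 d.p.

0.294

ρ = 1 − 6Σd² / [n(n²−1)] = 1 − 6×202 / (12×143)
  = 1 − 1212/1716 = 1 − 0.7063 ≈ 0.294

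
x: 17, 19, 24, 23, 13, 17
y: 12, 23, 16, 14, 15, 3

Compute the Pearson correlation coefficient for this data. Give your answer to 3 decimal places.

n = 6, Σx = 113, Σy = 83, Σx² = 2213, Σy² = 1359, Σxy = 1593
nΣxy − ΣxΣy = 9558 − 9379 = 179
nΣx² − (Σx)² = 13278 − 12769 = 509; nΣy² − (Σy)² = 8154 − 6889 = 1265
r = 179 / √(509 × 1265) = 179 / 802.4245 ≈ 0.223

0.223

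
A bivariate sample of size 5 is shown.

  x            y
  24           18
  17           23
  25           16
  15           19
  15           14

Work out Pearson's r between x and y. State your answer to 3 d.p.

-0.150

n = 5, Σx = 96, Σy = 90, Σx² = 1940, Σy² = 1666, Σxy = 1718
nΣxy − ΣxΣy = 8590 − 8640 = -50
nΣx² − (Σx)² = 9700 − 9216 = 484; nΣy² − (Σy)² = 8330 − 8100 = 230
r = -50 / √(484 × 230) = -50 / 333.6465 ≈ -0.150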